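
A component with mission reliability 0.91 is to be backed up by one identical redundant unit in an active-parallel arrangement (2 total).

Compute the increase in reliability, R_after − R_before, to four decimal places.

0.0819

R_before = 0.91
R_after = 1 − (1 − 0.91)^2 = 0.9919
ΔR = 0.9919 − 0.91 = 0.0819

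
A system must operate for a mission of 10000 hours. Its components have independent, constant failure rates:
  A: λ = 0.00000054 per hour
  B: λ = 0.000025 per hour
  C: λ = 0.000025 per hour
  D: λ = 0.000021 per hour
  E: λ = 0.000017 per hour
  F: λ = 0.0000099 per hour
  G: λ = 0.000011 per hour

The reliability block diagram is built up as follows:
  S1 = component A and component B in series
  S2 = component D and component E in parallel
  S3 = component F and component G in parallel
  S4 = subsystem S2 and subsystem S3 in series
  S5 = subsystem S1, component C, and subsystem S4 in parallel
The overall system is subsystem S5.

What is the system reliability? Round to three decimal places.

R(A) = exp(−0.00000054 × 10000) = 0.99461
R(B) = exp(−0.000025 × 10000) = 0.77880
R(C) = exp(−0.000025 × 10000) = 0.77880
R(D) = exp(−0.000021 × 10000) = 0.81058
R(E) = exp(−0.000017 × 10000) = 0.84366
R(F) = exp(−0.0000099 × 10000) = 0.90574
R(G) = exp(−0.000011 × 10000) = 0.89583
Series (A and B): 0.99461 × 0.77880 = 0.77460
Parallel (D and E): 1 − (1 − 0.81058)(1 − 0.84366) = 0.97039
Parallel (F and G): 1 − (1 − 0.90574)(1 − 0.89583) = 0.99018
Series ([0.97039] and [0.99018]): 0.97039 × 0.99018 = 0.96086
Parallel ([0.77460], C, and [0.96086]): 1 − (1 − 0.77460)(1 − 0.77880)(1 − 0.96086) = 0.998

0.998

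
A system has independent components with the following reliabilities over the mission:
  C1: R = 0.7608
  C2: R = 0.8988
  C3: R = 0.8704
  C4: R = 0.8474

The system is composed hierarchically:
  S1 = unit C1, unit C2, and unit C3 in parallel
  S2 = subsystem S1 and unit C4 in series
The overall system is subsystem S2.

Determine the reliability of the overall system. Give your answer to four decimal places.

Parallel (C1, C2, and C3): 1 − (1 − 0.760800)(1 − 0.898800)(1 − 0.870400) = 0.996863
Series ([0.996863] and C4): 0.996863 × 0.847400 = 0.8447

0.8447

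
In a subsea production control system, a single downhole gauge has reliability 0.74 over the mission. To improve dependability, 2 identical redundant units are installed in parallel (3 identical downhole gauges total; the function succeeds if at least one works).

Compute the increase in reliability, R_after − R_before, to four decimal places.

R_before = 0.74
R_after = 1 − (1 − 0.74)^3 = 0.9824
ΔR = 0.9824 − 0.74 = 0.2424

0.2424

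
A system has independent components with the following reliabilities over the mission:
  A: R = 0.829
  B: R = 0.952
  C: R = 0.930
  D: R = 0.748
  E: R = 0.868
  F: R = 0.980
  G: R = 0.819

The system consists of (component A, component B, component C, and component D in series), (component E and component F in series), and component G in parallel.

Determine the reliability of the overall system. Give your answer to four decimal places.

0.9878

Series (A, B, C, and D): 0.829000 × 0.952000 × 0.930000 × 0.748000 = 0.549005
Series (E and F): 0.868000 × 0.980000 = 0.850640
Parallel ([0.549005], [0.850640], and G): 1 − (1 − 0.549005)(1 − 0.850640)(1 − 0.819000) = 0.9878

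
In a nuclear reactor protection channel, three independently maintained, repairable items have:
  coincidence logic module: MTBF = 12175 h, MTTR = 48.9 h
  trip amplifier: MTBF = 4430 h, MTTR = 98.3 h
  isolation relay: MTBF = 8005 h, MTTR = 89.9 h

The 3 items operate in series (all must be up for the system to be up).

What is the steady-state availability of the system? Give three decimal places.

0.964

A(coincidence logic module) = MTBF/(MTBF+MTTR) = 12175/(12175+48.9) = 0.996000
A(trip amplifier) = MTBF/(MTBF+MTTR) = 4430/(4430+98.3) = 0.978292
A(isolation relay) = MTBF/(MTBF+MTTR) = 8005/(8005+89.9) = 0.988894
Series availability: 0.996000 × 0.978292 × 0.988894 = 0.964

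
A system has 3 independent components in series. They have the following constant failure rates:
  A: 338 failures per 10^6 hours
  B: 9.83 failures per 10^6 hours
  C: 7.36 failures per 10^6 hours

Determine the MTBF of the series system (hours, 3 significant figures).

2820

Series of exponential components: λ_sys = Σ λ_i
λ_sys = 0.000338 + 0.00000983 + 0.00000736 = 3.5519e-04 /h
MTBF = 1 / λ_sys = 2820 h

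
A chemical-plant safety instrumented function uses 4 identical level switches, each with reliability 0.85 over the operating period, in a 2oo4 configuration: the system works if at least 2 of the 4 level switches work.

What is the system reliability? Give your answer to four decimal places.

R = Σ_{i=2}^{4} C(4,i) p^i (1−p)^{4−i} with p = 0.85
C(4,2)·0.85^2·0.15^2 = 0.097538
C(4,3)·0.85^3·0.15^1 = 0.368475
C(4,4)·0.85^4·0.15^0 = 0.522006
Sum = 0.9880

0.9880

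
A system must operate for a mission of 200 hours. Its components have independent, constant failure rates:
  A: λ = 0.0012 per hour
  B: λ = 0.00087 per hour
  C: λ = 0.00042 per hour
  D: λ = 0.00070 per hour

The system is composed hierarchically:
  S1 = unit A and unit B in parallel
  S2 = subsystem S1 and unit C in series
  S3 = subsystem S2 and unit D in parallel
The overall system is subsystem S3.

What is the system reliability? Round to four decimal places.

0.9854

R(A) = exp(−0.0012 × 200) = 0.786628
R(B) = exp(−0.00087 × 200) = 0.840297
R(C) = exp(−0.00042 × 200) = 0.919431
R(D) = exp(−0.00070 × 200) = 0.869358
Parallel (A and B): 1 − (1 − 0.786628)(1 − 0.840297) = 0.965924
Series ([0.965924] and C): 0.965924 × 0.919431 = 0.888100
Parallel ([0.888100] and D): 1 − (1 − 0.888100)(1 − 0.869358) = 0.9854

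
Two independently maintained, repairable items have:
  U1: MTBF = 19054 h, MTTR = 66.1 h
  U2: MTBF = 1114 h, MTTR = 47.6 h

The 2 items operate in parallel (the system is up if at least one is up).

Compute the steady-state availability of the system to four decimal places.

0.9999

A(U1) = MTBF/(MTBF+MTTR) = 19054/(19054+66.1) = 0.996543
A(U2) = MTBF/(MTBF+MTTR) = 1114/(1114+47.6) = 0.959022
Parallel availability: 1 − (1 − 0.996543)(1 − 0.959022) = 0.9999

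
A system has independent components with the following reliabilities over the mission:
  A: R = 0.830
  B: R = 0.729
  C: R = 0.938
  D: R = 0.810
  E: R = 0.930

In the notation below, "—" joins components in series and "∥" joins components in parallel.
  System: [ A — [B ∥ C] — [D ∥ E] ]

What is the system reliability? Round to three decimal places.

Parallel (B and C): 1 − (1 − 0.72900)(1 − 0.93800) = 0.98320
Parallel (D and E): 1 − (1 − 0.81000)(1 − 0.93000) = 0.98670
Series (A, [0.98320], and [0.98670]): 0.83000 × 0.98320 × 0.98670 = 0.805

0.805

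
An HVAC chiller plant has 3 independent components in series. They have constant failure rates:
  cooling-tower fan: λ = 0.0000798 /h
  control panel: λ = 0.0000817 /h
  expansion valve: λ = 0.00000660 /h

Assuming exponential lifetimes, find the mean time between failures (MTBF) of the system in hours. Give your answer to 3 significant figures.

Series of exponential components: λ_sys = Σ λ_i
λ_sys = 0.0000798 + 0.0000817 + 0.00000660 = 1.6810e-04 /h
MTBF = 1 / λ_sys = 5950 h

5950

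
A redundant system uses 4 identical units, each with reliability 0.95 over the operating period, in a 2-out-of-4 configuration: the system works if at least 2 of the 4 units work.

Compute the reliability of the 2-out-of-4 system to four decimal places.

R = Σ_{i=2}^{4} C(4,i) p^i (1−p)^{4−i} with p = 0.95
C(4,2)·0.95^2·0.05^2 = 0.013538
C(4,3)·0.95^3·0.05^1 = 0.171475
C(4,4)·0.95^4·0.05^0 = 0.814506
Sum = 0.9995

0.9995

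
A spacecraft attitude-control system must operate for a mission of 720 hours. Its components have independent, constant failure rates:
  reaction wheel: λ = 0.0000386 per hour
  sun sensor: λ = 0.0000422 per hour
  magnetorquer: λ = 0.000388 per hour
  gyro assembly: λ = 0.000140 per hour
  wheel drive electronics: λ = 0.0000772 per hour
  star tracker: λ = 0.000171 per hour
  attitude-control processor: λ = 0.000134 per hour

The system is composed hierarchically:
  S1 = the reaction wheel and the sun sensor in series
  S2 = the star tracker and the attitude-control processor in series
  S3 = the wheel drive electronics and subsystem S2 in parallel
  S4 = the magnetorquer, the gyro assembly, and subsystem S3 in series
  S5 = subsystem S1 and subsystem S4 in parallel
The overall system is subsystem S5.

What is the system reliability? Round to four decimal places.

0.9817

R(reaction wheel) = exp(−0.0000386 × 720) = 0.972591
R(sun sensor) = exp(−0.0000422 × 720) = 0.970073
R(magnetorquer) = exp(−0.000388 × 720) = 0.756268
R(gyro assembly) = exp(−0.000140 × 720) = 0.904114
R(wheel drive electronics) = exp(−0.0000772 × 720) = 0.945933
R(star tracker) = exp(−0.000171 × 720) = 0.884158
R(attitude-control processor) = exp(−0.000134 × 720) = 0.908028
Series (reaction wheel and sun sensor): 0.972591 × 0.970073 = 0.943484
Series (star tracker and attitude-control processor): 0.884158 × 0.908028 = 0.802840
Parallel (wheel drive electronics and [0.802840]): 1 − (1 − 0.945933)(1 − 0.802840) = 0.989340
Series (magnetorquer, gyro assembly, and [0.989340]): 0.756268 × 0.904114 × 0.989340 = 0.676464
Parallel ([0.943484] and [0.676464]): 1 − (1 − 0.943484)(1 − 0.676464) = 0.9817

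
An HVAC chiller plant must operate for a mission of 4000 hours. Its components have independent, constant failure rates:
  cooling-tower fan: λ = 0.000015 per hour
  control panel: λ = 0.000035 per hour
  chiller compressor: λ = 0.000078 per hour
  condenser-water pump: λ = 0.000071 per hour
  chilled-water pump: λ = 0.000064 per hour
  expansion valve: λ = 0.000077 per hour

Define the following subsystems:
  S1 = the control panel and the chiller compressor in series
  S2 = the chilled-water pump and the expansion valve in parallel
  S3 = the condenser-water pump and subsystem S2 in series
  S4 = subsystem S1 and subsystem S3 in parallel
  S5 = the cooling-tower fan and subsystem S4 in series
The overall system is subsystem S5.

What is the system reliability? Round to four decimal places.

R(cooling-tower fan) = exp(−0.000015 × 4000) = 0.941765
R(control panel) = exp(−0.000035 × 4000) = 0.869358
R(chiller compressor) = exp(−0.000078 × 4000) = 0.731982
R(condenser-water pump) = exp(−0.000071 × 4000) = 0.752767
R(chilled-water pump) = exp(−0.000064 × 4000) = 0.774142
R(expansion valve) = exp(−0.000077 × 4000) = 0.734915
Series (control panel and chiller compressor): 0.869358 × 0.731982 = 0.636354
Parallel (chilled-water pump and expansion valve): 1 − (1 − 0.774142)(1 − 0.734915) = 0.940128
Series (condenser-water pump and [0.940128]): 0.752767 × 0.940128 = 0.707697
Parallel ([0.636354] and [0.707697]): 1 − (1 − 0.636354)(1 − 0.707697) = 0.893705
Series (cooling-tower fan and [0.893705]): 0.941765 × 0.893705 = 0.8417

0.8417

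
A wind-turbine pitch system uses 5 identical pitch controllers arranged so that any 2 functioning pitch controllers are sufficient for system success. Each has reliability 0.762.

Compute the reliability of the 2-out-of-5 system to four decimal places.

0.9870

R = Σ_{i=2}^{5} C(5,i) p^i (1−p)^{5−i} with p = 0.762
C(5,2)·0.762^2·0.238^3 = 0.078278
C(5,3)·0.762^3·0.238^2 = 0.250622
C(5,4)·0.762^4·0.238^1 = 0.401205
C(5,5)·0.762^5·0.238^0 = 0.256906
Sum = 0.9870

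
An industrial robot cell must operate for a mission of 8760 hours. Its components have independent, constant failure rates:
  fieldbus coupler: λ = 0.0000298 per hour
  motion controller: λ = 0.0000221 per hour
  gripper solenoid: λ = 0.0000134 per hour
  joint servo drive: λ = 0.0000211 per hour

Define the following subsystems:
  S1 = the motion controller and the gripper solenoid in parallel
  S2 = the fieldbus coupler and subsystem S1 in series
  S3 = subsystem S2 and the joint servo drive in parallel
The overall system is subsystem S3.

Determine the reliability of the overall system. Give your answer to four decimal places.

R(fieldbus coupler) = exp(−0.0000298 × 8760) = 0.770244
R(motion controller) = exp(−0.0000221 × 8760) = 0.823991
R(gripper solenoid) = exp(−0.0000134 × 8760) = 0.889244
R(joint servo drive) = exp(−0.0000211 × 8760) = 0.831241
Parallel (motion controller and gripper solenoid): 1 − (1 − 0.823991)(1 − 0.889244) = 0.980506
Series (fieldbus coupler and [0.980506]): 0.770244 × 0.980506 = 0.755229
Parallel ([0.755229] and joint servo drive): 1 − (1 − 0.755229)(1 − 0.831241) = 0.9587

0.9587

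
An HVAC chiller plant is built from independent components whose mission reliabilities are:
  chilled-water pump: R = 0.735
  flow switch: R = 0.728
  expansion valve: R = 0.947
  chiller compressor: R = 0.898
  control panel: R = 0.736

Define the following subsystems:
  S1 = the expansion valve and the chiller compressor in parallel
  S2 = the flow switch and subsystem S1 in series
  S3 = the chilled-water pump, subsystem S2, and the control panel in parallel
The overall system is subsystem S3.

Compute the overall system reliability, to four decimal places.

0.9807

Parallel (expansion valve and chiller compressor): 1 − (1 − 0.947000)(1 − 0.898000) = 0.994594
Series (flow switch and [0.994594]): 0.728000 × 0.994594 = 0.724064
Parallel (chilled-water pump, [0.724064], and control panel): 1 − (1 − 0.735000)(1 − 0.724064)(1 − 0.736000) = 0.9807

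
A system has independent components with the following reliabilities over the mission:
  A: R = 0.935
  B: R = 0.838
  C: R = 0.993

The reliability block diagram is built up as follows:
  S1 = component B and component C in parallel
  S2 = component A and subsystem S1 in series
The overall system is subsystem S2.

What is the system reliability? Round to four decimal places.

Parallel (B and C): 1 − (1 − 0.838000)(1 − 0.993000) = 0.998866
Series (A and [0.998866]): 0.935000 × 0.998866 = 0.9339

0.9339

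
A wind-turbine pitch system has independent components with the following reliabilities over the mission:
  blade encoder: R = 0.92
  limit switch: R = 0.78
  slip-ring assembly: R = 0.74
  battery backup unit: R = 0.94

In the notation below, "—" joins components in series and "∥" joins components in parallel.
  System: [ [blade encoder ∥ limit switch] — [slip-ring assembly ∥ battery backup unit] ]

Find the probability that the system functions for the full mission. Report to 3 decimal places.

Parallel (blade encoder and limit switch): 1 − (1 − 0.92000)(1 − 0.78000) = 0.98240
Parallel (slip-ring assembly and battery backup unit): 1 − (1 − 0.74000)(1 − 0.94000) = 0.98440
Series ([0.98240] and [0.98440]): 0.98240 × 0.98440 = 0.967

0.967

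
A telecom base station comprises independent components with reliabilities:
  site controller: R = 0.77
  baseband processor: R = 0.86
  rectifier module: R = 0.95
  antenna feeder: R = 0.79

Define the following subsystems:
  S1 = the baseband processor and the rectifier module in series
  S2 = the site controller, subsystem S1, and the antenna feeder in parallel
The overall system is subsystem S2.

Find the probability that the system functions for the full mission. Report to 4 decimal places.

0.9912

Series (baseband processor and rectifier module): 0.860000 × 0.950000 = 0.817000
Parallel (site controller, [0.817000], and antenna feeder): 1 − (1 − 0.770000)(1 − 0.817000)(1 − 0.790000) = 0.9912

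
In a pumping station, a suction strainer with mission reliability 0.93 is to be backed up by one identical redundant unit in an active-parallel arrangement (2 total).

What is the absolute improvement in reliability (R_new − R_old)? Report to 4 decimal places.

0.0651

R_before = 0.93
R_after = 1 − (1 − 0.93)^2 = 0.9951
ΔR = 0.9951 − 0.93 = 0.0651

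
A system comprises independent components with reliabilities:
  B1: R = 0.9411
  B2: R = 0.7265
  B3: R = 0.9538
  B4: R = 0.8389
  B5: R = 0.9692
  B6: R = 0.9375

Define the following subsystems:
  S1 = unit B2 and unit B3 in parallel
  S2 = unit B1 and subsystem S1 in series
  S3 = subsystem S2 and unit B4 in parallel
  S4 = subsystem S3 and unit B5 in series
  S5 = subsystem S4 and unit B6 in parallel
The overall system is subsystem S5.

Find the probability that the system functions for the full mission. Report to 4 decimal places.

0.9974

Parallel (B2 and B3): 1 − (1 − 0.726500)(1 − 0.953800) = 0.987364
Series (B1 and [0.987364]): 0.941100 × 0.987364 = 0.929208
Parallel ([0.929208] and B4): 1 − (1 − 0.929208)(1 − 0.838900) = 0.988595
Series ([0.988595] and B5): 0.988595 × 0.969200 = 0.958146
Parallel ([0.958146] and B6): 1 − (1 − 0.958146)(1 − 0.937500) = 0.9974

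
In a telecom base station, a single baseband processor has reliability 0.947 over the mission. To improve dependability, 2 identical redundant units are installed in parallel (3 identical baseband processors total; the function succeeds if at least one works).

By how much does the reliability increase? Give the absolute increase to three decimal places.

0.053

R_before = 0.947
R_after = 1 − (1 − 0.947)^3 = 1.000
ΔR = 1.000 − 0.947 = 0.053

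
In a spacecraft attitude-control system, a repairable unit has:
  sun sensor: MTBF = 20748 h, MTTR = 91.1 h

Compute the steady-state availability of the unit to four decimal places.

A(sun sensor) = MTBF/(MTBF+MTTR) = 20748/(20748+91.1) = 0.9956

0.9956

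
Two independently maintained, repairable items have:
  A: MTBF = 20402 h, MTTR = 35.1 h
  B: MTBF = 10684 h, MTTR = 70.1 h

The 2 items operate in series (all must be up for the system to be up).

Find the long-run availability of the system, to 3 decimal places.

0.992

A(A) = MTBF/(MTBF+MTTR) = 20402/(20402+35.1) = 0.998283
A(B) = MTBF/(MTBF+MTTR) = 10684/(10684+70.1) = 0.993482
Series availability: 0.998283 × 0.993482 = 0.992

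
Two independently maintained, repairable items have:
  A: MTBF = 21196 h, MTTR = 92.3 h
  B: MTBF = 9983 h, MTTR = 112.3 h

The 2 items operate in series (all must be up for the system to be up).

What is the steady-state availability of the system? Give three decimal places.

A(A) = MTBF/(MTBF+MTTR) = 21196/(21196+92.3) = 0.995664
A(B) = MTBF/(MTBF+MTTR) = 9983/(9983+112.3) = 0.988876
Series availability: 0.995664 × 0.988876 = 0.985

0.985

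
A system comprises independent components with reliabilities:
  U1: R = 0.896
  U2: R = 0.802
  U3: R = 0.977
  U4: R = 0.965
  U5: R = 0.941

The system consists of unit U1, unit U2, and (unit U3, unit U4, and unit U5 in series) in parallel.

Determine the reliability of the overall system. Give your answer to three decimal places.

0.998

Series (U3, U4, and U5): 0.97700 × 0.96500 × 0.94100 = 0.88718
Parallel (U1, U2, and [0.88718]): 1 − (1 − 0.89600)(1 − 0.80200)(1 − 0.88718) = 0.998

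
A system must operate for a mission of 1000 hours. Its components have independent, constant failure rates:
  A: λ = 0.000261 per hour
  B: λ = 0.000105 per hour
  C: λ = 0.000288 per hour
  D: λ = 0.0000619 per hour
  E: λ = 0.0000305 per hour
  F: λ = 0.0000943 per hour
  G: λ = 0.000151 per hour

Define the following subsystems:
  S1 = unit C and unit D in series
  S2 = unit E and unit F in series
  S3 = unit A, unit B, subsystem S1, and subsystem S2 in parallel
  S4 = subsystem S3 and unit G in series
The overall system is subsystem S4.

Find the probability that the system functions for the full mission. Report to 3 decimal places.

R(A) = exp(−0.000261 × 1000) = 0.77028
R(B) = exp(−0.000105 × 1000) = 0.90032
R(C) = exp(−0.000288 × 1000) = 0.74976
R(D) = exp(−0.0000619 × 1000) = 0.93998
R(E) = exp(−0.0000305 × 1000) = 0.96996
R(F) = exp(−0.0000943 × 1000) = 0.91001
R(G) = exp(−0.000151 × 1000) = 0.85985
Series (C and D): 0.74976 × 0.93998 = 0.70476
Series (E and F): 0.96996 × 0.91001 = 0.88267
Parallel (A, B, [0.70476], and [0.88267]): 1 − (1 − 0.77028)(1 − 0.90032)(1 − 0.70476)(1 − 0.88267) = 0.99921
Series ([0.99921] and G): 0.99921 × 0.85985 = 0.859

0.859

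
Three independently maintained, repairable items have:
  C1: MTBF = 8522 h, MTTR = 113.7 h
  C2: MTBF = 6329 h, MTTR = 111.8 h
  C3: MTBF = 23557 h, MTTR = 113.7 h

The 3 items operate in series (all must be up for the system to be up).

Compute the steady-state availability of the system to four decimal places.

A(C1) = MTBF/(MTBF+MTTR) = 8522/(8522+113.7) = 0.986834
A(C2) = MTBF/(MTBF+MTTR) = 6329/(6329+111.8) = 0.982642
A(C3) = MTBF/(MTBF+MTTR) = 23557/(23557+113.7) = 0.995197
Series availability: 0.986834 × 0.982642 × 0.995197 = 0.9650

0.9650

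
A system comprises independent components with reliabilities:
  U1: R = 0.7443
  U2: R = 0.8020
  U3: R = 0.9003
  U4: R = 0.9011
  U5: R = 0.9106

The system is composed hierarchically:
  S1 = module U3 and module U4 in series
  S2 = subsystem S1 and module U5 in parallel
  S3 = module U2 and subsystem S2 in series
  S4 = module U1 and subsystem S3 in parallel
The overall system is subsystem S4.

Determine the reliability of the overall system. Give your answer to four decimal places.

0.9459

Series (U3 and U4): 0.900300 × 0.901100 = 0.811260
Parallel ([0.811260] and U5): 1 − (1 − 0.811260)(1 − 0.910600) = 0.983127
Series (U2 and [0.983127]): 0.802000 × 0.983127 = 0.788468
Parallel (U1 and [0.788468]): 1 − (1 − 0.744300)(1 − 0.788468) = 0.9459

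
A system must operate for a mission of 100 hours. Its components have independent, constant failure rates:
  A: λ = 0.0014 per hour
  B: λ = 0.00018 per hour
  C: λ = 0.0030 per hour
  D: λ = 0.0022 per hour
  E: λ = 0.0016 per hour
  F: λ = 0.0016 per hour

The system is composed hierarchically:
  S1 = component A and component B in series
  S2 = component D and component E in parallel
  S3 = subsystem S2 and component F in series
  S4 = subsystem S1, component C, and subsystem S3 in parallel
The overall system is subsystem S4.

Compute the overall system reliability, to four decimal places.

R(A) = exp(−0.0014 × 100) = 0.869358
R(B) = exp(−0.00018 × 100) = 0.982161
R(C) = exp(−0.0030 × 100) = 0.740818
R(D) = exp(−0.0022 × 100) = 0.802519
R(E) = exp(−0.0016 × 100) = 0.852144
R(F) = exp(−0.0016 × 100) = 0.852144
Series (A and B): 0.869358 × 0.982161 = 0.853850
Parallel (D and E): 1 − (1 − 0.802519)(1 − 0.852144) = 0.970801
Series ([0.970801] and F): 0.970801 × 0.852144 = 0.827262
Parallel ([0.853850], C, and [0.827262]): 1 − (1 − 0.853850)(1 − 0.740818)(1 − 0.827262) = 0.9935

0.9935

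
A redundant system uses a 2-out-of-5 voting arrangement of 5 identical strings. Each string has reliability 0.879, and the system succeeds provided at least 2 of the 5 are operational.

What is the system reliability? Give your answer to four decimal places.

R = Σ_{i=2}^{5} C(5,i) p^i (1−p)^{5−i} with p = 0.879
C(5,2)·0.879^2·0.121^3 = 0.013688
C(5,3)·0.879^3·0.121^2 = 0.099435
C(5,4)·0.879^4·0.121^1 = 0.361169
C(5,5)·0.879^5·0.121^0 = 0.524740
Sum = 0.9990

0.9990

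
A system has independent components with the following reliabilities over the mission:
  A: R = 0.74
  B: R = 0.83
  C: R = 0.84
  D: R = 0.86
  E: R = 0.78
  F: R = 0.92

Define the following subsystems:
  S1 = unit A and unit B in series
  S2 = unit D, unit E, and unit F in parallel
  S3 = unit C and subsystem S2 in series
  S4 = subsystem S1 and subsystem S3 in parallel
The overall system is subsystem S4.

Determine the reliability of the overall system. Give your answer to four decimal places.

Series (A and B): 0.740000 × 0.830000 = 0.614200
Parallel (D, E, and F): 1 − (1 − 0.860000)(1 − 0.780000)(1 − 0.920000) = 0.997536
Series (C and [0.997536]): 0.840000 × 0.997536 = 0.837930
Parallel ([0.614200] and [0.837930]): 1 − (1 − 0.614200)(1 − 0.837930) = 0.9375

0.9375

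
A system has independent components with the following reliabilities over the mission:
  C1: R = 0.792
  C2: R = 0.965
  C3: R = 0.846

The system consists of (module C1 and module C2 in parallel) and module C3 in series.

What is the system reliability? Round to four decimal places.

Parallel (C1 and C2): 1 − (1 − 0.792000)(1 − 0.965000) = 0.992720
Series ([0.992720] and C3): 0.992720 × 0.846000 = 0.8398

0.8398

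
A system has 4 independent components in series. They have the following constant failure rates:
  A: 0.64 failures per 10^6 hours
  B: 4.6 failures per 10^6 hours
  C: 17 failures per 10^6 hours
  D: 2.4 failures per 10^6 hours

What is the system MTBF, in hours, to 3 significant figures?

Series of exponential components: λ_sys = Σ λ_i
λ_sys = 0.00000064 + 0.0000046 + 0.000017 + 0.0000024 = 2.4640e-05 /h
MTBF = 1 / λ_sys = 40600 h

40600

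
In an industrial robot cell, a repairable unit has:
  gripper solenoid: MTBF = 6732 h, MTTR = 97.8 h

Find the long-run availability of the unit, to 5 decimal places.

A(gripper solenoid) = MTBF/(MTBF+MTTR) = 6732/(6732+97.8) = 0.98568

0.98568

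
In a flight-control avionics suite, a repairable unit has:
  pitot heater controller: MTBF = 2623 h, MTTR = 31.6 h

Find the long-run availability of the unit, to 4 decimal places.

A(pitot heater controller) = MTBF/(MTBF+MTTR) = 2623/(2623+31.6) = 0.9881

0.9881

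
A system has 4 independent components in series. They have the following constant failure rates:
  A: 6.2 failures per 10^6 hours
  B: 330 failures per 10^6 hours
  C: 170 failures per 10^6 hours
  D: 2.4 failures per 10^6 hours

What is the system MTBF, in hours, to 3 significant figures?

1970

Series of exponential components: λ_sys = Σ λ_i
λ_sys = 0.0000062 + 0.00033 + 0.00017 + 0.0000024 = 5.0860e-04 /h
MTBF = 1 / λ_sys = 1970 h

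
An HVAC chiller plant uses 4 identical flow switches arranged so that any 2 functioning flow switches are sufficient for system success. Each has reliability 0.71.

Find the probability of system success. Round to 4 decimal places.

R = Σ_{i=2}^{4} C(4,i) p^i (1−p)^{4−i} with p = 0.71
C(4,2)·0.71^2·0.29^2 = 0.254369
C(4,3)·0.71^3·0.29^1 = 0.415177
C(4,4)·0.71^4·0.29^0 = 0.254117
Sum = 0.9237

0.9237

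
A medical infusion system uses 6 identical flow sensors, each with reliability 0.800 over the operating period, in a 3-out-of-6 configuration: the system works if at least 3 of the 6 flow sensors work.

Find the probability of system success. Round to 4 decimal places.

R = Σ_{i=3}^{6} C(6,i) p^i (1−p)^{6−i} with p = 0.800
C(6,3)·0.800^3·0.200^3 = 0.081920
C(6,4)·0.800^4·0.200^2 = 0.245760
C(6,5)·0.800^5·0.200^1 = 0.393216
C(6,6)·0.800^6·0.200^0 = 0.262144
Sum = 0.9830

0.9830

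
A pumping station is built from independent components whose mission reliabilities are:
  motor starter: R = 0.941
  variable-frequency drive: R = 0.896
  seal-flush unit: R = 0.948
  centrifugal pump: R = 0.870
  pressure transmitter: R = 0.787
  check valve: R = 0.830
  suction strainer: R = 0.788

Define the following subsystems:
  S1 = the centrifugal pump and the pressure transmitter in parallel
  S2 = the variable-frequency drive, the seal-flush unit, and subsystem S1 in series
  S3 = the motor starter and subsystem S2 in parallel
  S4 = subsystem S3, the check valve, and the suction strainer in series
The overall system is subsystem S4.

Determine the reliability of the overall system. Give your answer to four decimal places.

0.6473

Parallel (centrifugal pump and pressure transmitter): 1 − (1 − 0.870000)(1 − 0.787000) = 0.972310
Series (variable-frequency drive, seal-flush unit, and [0.972310]): 0.896000 × 0.948000 × 0.972310 = 0.825888
Parallel (motor starter and [0.825888]): 1 − (1 − 0.941000)(1 − 0.825888) = 0.989727
Series ([0.989727], check valve, and suction strainer): 0.989727 × 0.830000 × 0.788000 = 0.6473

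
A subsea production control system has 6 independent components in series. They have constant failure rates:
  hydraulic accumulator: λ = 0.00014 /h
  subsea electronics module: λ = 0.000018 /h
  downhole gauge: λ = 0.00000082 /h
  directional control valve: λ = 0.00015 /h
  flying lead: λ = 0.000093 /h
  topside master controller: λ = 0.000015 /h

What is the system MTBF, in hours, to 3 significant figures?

2400

Series of exponential components: λ_sys = Σ λ_i
λ_sys = 0.00014 + 0.000018 + 0.00000082 + 0.00015 + 0.000093 + 0.000015 = 4.1682e-04 /h
MTBF = 1 / λ_sys = 2400 h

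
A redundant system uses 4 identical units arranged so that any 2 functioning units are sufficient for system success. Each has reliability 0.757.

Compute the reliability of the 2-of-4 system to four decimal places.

R = Σ_{i=2}^{4} C(4,i) p^i (1−p)^{4−i} with p = 0.757
C(4,2)·0.757^2·0.243^2 = 0.203028
C(4,3)·0.757^3·0.243^1 = 0.421652
C(4,4)·0.757^4·0.243^0 = 0.328385
Sum = 0.9531

0.9531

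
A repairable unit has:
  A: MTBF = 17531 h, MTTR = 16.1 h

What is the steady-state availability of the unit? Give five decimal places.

A(A) = MTBF/(MTBF+MTTR) = 17531/(17531+16.1) = 0.99908

0.99908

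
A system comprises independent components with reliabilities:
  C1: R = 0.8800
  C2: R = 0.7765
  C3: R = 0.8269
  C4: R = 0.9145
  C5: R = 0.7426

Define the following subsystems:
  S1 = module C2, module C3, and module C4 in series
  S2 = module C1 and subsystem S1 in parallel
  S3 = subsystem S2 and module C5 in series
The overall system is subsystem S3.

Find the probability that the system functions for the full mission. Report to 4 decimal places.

0.7058

Series (C2, C3, and C4): 0.776500 × 0.826900 × 0.914500 = 0.587189
Parallel (C1 and [0.587189]): 1 − (1 − 0.880000)(1 − 0.587189) = 0.950463
Series ([0.950463] and C5): 0.950463 × 0.742600 = 0.7058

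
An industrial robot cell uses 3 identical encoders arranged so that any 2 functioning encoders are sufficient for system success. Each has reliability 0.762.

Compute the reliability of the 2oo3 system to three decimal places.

0.857

R = Σ_{i=2}^{3} C(3,i) p^i (1−p)^{3−i} with p = 0.762
C(3,2)·0.762^2·0.238^1 = 0.41458
C(3,3)·0.762^3·0.238^0 = 0.44245
Sum = 0.857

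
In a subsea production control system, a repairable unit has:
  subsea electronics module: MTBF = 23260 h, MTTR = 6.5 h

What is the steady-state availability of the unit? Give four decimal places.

0.9997

A(subsea electronics module) = MTBF/(MTBF+MTTR) = 23260/(23260+6.5) = 0.9997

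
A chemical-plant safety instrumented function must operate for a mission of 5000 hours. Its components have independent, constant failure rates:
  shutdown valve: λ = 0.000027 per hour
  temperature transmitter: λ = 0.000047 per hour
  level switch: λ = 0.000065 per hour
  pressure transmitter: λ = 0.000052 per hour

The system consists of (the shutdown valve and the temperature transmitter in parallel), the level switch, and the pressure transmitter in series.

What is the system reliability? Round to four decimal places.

R(shutdown valve) = exp(−0.000027 × 5000) = 0.873716
R(temperature transmitter) = exp(−0.000047 × 5000) = 0.790571
R(level switch) = exp(−0.000065 × 5000) = 0.722527
R(pressure transmitter) = exp(−0.000052 × 5000) = 0.771052
Parallel (shutdown valve and temperature transmitter): 1 − (1 − 0.873716)(1 − 0.790571) = 0.973552
Series ([0.973552], level switch, and pressure transmitter): 0.973552 × 0.722527 × 0.771052 = 0.5424

0.5424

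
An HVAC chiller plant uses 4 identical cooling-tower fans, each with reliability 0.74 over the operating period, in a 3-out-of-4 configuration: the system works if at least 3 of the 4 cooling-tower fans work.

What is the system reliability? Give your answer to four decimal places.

R = Σ_{i=3}^{4} C(4,i) p^i (1−p)^{4−i} with p = 0.74
C(4,3)·0.74^3·0.26^1 = 0.421433
C(4,4)·0.74^4·0.26^0 = 0.299866
Sum = 0.7213

0.7213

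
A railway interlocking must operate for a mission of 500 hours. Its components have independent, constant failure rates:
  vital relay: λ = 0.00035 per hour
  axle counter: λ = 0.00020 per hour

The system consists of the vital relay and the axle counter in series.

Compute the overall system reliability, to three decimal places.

R(vital relay) = exp(−0.00035 × 500) = 0.83946
R(axle counter) = exp(−0.00020 × 500) = 0.90484
Series (vital relay and axle counter): 0.83946 × 0.90484 = 0.760

0.760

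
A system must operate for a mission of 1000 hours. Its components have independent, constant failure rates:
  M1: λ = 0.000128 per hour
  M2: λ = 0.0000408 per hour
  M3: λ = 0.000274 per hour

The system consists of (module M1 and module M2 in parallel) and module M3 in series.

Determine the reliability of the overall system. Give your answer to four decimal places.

R(M1) = exp(−0.000128 × 1000) = 0.879853
R(M2) = exp(−0.0000408 × 1000) = 0.960021
R(M3) = exp(−0.000274 × 1000) = 0.760332
Parallel (M1 and M2): 1 − (1 − 0.879853)(1 − 0.960021) = 0.995197
Series ([0.995197] and M3): 0.995197 × 0.760332 = 0.7567

0.7567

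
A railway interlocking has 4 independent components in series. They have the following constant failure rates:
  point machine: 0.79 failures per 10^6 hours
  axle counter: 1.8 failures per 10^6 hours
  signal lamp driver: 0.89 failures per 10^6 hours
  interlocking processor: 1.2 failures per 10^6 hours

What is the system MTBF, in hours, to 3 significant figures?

214000

Series of exponential components: λ_sys = Σ λ_i
λ_sys = 0.00000079 + 0.0000018 + 0.00000089 + 0.0000012 = 4.6800e-06 /h
MTBF = 1 / λ_sys = 214000 h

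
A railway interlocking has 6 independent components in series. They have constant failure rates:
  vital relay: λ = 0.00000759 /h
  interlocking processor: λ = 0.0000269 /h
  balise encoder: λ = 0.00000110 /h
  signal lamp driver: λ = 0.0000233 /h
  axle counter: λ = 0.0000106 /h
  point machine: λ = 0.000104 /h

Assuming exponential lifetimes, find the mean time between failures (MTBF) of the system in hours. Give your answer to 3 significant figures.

5760

Series of exponential components: λ_sys = Σ λ_i
λ_sys = 0.00000759 + 0.0000269 + 0.00000110 + 0.0000233 + 0.0000106 + 0.000104 = 1.7349e-04 /h
MTBF = 1 / λ_sys = 5760 h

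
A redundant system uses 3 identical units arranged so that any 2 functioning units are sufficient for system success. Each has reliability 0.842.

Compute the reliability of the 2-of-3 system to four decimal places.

0.9330

R = Σ_{i=2}^{3} C(3,i) p^i (1−p)^{3−i} with p = 0.842
C(3,2)·0.842^2·0.158^1 = 0.336049
C(3,3)·0.842^3·0.158^0 = 0.596948
Sum = 0.9330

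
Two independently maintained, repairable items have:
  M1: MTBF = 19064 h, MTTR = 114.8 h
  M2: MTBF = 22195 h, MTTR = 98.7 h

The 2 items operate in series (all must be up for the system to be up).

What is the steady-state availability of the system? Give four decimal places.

A(M1) = MTBF/(MTBF+MTTR) = 19064/(19064+114.8) = 0.994014
A(M2) = MTBF/(MTBF+MTTR) = 22195/(22195+98.7) = 0.995573
Series availability: 0.994014 × 0.995573 = 0.9896

0.9896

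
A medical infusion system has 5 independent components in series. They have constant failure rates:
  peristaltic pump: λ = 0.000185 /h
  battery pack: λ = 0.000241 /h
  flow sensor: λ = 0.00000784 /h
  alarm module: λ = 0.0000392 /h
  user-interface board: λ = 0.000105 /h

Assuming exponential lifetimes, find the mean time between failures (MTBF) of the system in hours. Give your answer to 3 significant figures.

1730

Series of exponential components: λ_sys = Σ λ_i
λ_sys = 0.000185 + 0.000241 + 0.00000784 + 0.0000392 + 0.000105 = 5.7804e-04 /h
MTBF = 1 / λ_sys = 1730 h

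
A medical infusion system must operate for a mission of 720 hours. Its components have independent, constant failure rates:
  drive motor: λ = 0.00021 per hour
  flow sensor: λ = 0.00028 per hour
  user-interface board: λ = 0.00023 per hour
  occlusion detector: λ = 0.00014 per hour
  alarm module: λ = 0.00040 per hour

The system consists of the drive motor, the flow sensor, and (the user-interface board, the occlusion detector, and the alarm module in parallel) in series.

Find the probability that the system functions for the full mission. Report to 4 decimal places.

R(drive motor) = exp(−0.00021 × 720) = 0.859676
R(flow sensor) = exp(−0.00028 × 720) = 0.817422
R(user-interface board) = exp(−0.00023 × 720) = 0.847385
R(occlusion detector) = exp(−0.00014 × 720) = 0.904114
R(alarm module) = exp(−0.00040 × 720) = 0.749762
Parallel (user-interface board, occlusion detector, and alarm module): 1 − (1 − 0.847385)(1 − 0.904114)(1 − 0.749762) = 0.996338
Series (drive motor, flow sensor, and [0.996338]): 0.859676 × 0.817422 × 0.996338 = 0.7001

0.7001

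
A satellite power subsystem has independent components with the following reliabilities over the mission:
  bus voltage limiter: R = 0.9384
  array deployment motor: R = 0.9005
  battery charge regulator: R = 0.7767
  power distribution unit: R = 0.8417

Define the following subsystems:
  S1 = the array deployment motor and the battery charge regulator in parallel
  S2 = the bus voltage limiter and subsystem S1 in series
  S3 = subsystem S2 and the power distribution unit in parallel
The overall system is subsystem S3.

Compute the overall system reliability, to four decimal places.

Parallel (array deployment motor and battery charge regulator): 1 − (1 − 0.900500)(1 − 0.776700) = 0.977782
Series (bus voltage limiter and [0.977782]): 0.938400 × 0.977782 = 0.917551
Parallel ([0.917551] and power distribution unit): 1 − (1 − 0.917551)(1 − 0.841700) = 0.9869

0.9869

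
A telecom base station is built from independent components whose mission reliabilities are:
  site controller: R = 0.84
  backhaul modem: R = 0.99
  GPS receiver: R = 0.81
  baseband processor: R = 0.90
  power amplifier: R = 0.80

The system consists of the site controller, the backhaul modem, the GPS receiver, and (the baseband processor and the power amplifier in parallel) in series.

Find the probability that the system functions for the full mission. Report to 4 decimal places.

0.6601

Parallel (baseband processor and power amplifier): 1 − (1 − 0.900000)(1 − 0.800000) = 0.980000
Series (site controller, backhaul modem, GPS receiver, and [0.980000]): 0.840000 × 0.990000 × 0.810000 × 0.980000 = 0.6601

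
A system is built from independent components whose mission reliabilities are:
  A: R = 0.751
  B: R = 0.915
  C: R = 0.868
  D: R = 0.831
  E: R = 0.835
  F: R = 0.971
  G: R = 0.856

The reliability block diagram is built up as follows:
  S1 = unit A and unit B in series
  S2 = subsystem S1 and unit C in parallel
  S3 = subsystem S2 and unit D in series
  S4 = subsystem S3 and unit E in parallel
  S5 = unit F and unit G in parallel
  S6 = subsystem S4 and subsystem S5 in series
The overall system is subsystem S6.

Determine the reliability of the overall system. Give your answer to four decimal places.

Series (A and B): 0.751000 × 0.915000 = 0.687165
Parallel ([0.687165] and C): 1 − (1 − 0.687165)(1 − 0.868000) = 0.958706
Series ([0.958706] and D): 0.958706 × 0.831000 = 0.796685
Parallel ([0.796685] and E): 1 − (1 − 0.796685)(1 − 0.835000) = 0.966453
Parallel (F and G): 1 − (1 − 0.971000)(1 − 0.856000) = 0.995824
Series ([0.966453] and [0.995824]): 0.966453 × 0.995824 = 0.9624

0.9624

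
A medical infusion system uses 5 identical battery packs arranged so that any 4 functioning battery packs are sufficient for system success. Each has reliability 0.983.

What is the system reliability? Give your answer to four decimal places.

R = Σ_{i=4}^{5} C(5,i) p^i (1−p)^{5−i} with p = 0.983
C(5,4)·0.983^4·0.017^1 = 0.079366
C(5,5)·0.983^5·0.017^0 = 0.917841
Sum = 0.9972

0.9972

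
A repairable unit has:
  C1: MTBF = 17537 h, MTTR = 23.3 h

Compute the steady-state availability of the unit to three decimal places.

0.999

A(C1) = MTBF/(MTBF+MTTR) = 17537/(17537+23.3) = 0.999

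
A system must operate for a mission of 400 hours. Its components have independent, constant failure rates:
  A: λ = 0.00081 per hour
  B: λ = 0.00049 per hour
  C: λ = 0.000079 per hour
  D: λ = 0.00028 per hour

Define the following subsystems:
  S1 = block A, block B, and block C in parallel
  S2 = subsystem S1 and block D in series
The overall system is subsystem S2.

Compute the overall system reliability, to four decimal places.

0.8927

R(A) = exp(−0.00081 × 400) = 0.723250
R(B) = exp(−0.00049 × 400) = 0.822012
R(C) = exp(−0.000079 × 400) = 0.968894
R(D) = exp(−0.00028 × 400) = 0.894044
Parallel (A, B, and C): 1 − (1 − 0.723250)(1 − 0.822012)(1 − 0.968894) = 0.998468
Series ([0.998468] and D): 0.998468 × 0.894044 = 0.8927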